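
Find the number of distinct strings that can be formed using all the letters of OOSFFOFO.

OOSFFOFO has 8 letters with F appearing 3 times and O appearing 4 times.
So there are 8! / (4!·3!) = 280 distinguishable arrangements.

280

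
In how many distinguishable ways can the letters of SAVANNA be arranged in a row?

420

The 7 letters of SAVANNA have repeats: A appearing 3 times and N appearing twice.
So there are 7! / (3!·2!) = 420 distinguishable arrangements.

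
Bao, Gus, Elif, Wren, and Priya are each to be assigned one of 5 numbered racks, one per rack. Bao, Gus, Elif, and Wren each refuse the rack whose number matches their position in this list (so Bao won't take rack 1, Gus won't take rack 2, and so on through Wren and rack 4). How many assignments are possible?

Let Aᵢ (for 1 ≤ i ≤ 4) be the placements that put person i in their forbidden rack. Any j of these fix j positions, leaving (5−j)! ways to fill the rest, and there are C(4,j) ways to pick which j.
By inclusion–exclusion, the number of valid placements is Σ_{j=0}^{4} (−1)^j C(4,j)·(5−j)!.
Computing: 120 − 96 + 36 − 8 + 1 = 53.

53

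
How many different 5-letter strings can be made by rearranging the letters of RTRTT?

RTRTT has 5 letters with R appearing twice and T appearing 3 times.
The number of distinct arrangements is 5!/(3!·2!) = 120/12 = 10.

10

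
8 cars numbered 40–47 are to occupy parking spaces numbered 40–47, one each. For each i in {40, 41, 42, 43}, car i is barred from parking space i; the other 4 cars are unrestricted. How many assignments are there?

Let Aᵢ (for 40 ≤ i ≤ 43) be the placements that put car i in its forbidden parking space. Any j of these fix j positions, leaving (8−j)! ways to fill the rest, and there are C(4,j) ways to pick which j.
By inclusion–exclusion, the number of valid placements is Σ_{j=0}^{4} (−1)^j C(4,j)·(8−j)!.
Computing: 40320 − 20160 + 4320 − 480 + 24 = 24024.

24024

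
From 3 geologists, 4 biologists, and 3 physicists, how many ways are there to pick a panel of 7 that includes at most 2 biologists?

Split by how many biologists are chosen (0 through 2).
Sum: C(4,0)·C(6,7) + C(4,1)·C(6,6) + C(4,2)·C(6,5) = 0 + 4 + 36 = 40.

40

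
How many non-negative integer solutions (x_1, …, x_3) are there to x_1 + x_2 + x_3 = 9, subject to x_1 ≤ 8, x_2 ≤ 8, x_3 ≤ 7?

50

By stars and bars, unrestricted non-negative solutions to x_1+…+x_3 = 9 number C(9+2,2) = 55.
Subtract solutions that violate a single cap (substitute x_i' = x_i − (cap_i+1)): x_1 ≥ 9 gives C(2,2) = 1; x_2 ≥ 9 gives C(2,2) = 1; x_3 ≥ 8 gives C(3,2) = 3. Together 5.
No two caps can be exceeded simultaneously, so the pair terms are all 0.
By inclusion–exclusion the count is 55 − 5 + 0 = 50.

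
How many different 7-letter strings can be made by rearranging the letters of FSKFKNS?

630

FSKFKNS has 7 letters with F appearing twice, K appearing twice, and S appearing twice.
So there are 7! / (2!·2!·2!) = 630 distinguishable arrangements.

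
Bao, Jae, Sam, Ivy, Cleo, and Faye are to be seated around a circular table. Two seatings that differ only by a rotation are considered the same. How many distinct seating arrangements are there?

Fix one person's seat to break rotational symmetry; the remaining 5 people can be arranged in (5)! = 120 ways.

120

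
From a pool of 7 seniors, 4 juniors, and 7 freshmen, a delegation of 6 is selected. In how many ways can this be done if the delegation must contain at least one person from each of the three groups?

14651

Unrestricted: C(18,6) = 18564 ways to pick any 6 of the 18.
Selections missing a whole group: no seniors → C(11,6) = 462; no juniors → C(14,6) = 3003; no freshmen → C(11,6) = 462.
Add back selections omitting two groups (i.e. drawn from a single group): C(7,6) + C(4,6) + C(7,6) = 14.
By inclusion–exclusion: 18564 − 3927 + 14 = 14651.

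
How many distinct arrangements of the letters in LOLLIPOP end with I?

210

Fix I in the last position and arrange the remaining 7 letters.
Those 7 letters have L appearing 3 times, O appearing twice, and P appearing twice, giving (7)!/(3!·2!·2!) = 210.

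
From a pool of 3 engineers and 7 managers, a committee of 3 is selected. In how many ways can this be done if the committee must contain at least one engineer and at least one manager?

Unrestricted: C(10,3) = 120 ways to pick any 3 of the 10.
Subtract selections that omit an entire group: no engineers → C(7,3) = 35; no managers → C(3,3) = 1.
Both groups omitted at once is impossible, so 120 − 36 = 84.

84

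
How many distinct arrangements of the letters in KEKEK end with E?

4

With the last slot taken by E, it remains to arrange the other 4 letters (KKEK).
Those 4 letters have K appearing 3 times, giving (4)!/(3!) = 4.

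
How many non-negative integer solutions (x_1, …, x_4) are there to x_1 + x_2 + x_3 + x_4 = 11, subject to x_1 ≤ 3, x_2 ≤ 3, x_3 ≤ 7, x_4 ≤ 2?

29

Ignoring the caps, the number of non-negative solutions to x_1+…+x_4 = 11 is C(14,3) = 364.
Subtract solutions that violate a single cap (substitute x_i' = x_i − (cap_i+1)): x_1 ≥ 4 gives C(10,3) = 120; x_2 ≥ 4 gives C(10,3) = 120; x_3 ≥ 8 gives C(6,3) = 20; x_4 ≥ 3 gives C(11,3) = 165. Together 425.
Add back pairs where two caps are both exceeded: 20 + 0 + 35 + 0 + 35 + 1 = 91.
Subtract triples: 0 + 1 + 0 + 0 = 1.
By inclusion–exclusion the count is 364 − 425 + 91 − 1 = 29.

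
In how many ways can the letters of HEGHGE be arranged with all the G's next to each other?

30

Treat the 2 copies of G as a single block. The multiset to arrange is then {GG, E, E, H, H}, 5 items in all.
That gives (5)!/(2!·2!) = 30 arrangements.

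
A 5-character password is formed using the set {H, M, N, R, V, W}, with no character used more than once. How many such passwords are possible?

This is a permutation of 5 out of 6: P(6,5) = 6!/1!.
6 × 5 × 4 × 3 × 2 = 720.

720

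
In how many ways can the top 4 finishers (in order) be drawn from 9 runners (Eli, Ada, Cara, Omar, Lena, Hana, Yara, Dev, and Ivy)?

There are 9 choices for 1st place, 8 for 2nd, and so on down to 6 for position 4.
That gives 9 × 8 × 7 × 6 = 3024.

3024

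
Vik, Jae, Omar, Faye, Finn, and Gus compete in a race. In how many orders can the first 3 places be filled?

This is an ordered selection of 3 from 6: P(6,3).
That gives 6 × 5 × 4 = 120.

120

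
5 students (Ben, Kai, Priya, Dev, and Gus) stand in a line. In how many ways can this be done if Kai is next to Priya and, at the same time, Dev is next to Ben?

Treat {Kai,Priya} as one block (2 orders) and {Dev,Ben} as another (2 orders).
That leaves 3 units to arrange: 2 × 2 × 3! = 4 × 6 = 24.

24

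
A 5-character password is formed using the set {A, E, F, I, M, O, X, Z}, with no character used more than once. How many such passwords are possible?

With no repetition, fill the 5 characters in order: 8 choices, then 7, down to 4.
That product is 8 × 7 × 6 × 5 × 4 = 6720.

6720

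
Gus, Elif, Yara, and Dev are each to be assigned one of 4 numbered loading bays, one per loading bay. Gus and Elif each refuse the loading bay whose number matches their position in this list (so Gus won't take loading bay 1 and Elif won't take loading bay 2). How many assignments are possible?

Let Aᵢ (for i ∈ {1, 2}) be the placements that put person i in their forbidden loading bay. Any j of these fix j positions, leaving (4−j)! ways to fill the rest, and there are C(2,j) ways to pick which j.
By inclusion–exclusion, the number of valid placements is Σ_{j=0}^{2} (−1)^j C(2,j)·(4−j)!.
Computing: 24 − 12 + 2 = 14.

14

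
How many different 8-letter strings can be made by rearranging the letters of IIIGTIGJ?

IIIGTIGJ has 8 letters with G appearing twice and I appearing 4 times.
Dividing 8! = 40320 by 4!·2! = 48 for the repeated letters gives 840.

840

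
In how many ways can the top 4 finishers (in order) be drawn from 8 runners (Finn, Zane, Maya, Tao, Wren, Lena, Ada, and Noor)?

This is an ordered selection of 4 from 8: P(8,4).
That gives 8 × 7 × 6 × 5 = 1680.

1680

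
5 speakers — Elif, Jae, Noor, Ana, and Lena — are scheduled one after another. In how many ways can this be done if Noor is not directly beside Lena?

72

There are 5! = 120 arrangements in all. If Noor and Lena are adjacent, merging them into one block gives 2·(4)! = 48 arrangements.
Complementary counting: 120 − 48 = 72.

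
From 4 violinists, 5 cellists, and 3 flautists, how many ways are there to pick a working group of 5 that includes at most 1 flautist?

504

Split by how many flautists are chosen (0 through 1).
Sum: C(3,0)·C(9,5) + C(3,1)·C(9,4) = 126 + 378 = 504.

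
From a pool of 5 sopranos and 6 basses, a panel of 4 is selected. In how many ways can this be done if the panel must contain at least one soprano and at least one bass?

With no constraint there are C(11,4) = 330 possible selections.
Subtract selections that omit an entire group: no sopranos → C(6,4) = 15; no basses → C(5,4) = 5.
Both groups omitted at once is impossible, so 330 − 20 = 310.

310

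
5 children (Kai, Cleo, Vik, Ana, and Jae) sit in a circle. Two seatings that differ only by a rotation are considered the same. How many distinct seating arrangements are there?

Around a circle, 5 distinct people have 5!/5 = (4)! = 24 rotationally distinct seatings.

24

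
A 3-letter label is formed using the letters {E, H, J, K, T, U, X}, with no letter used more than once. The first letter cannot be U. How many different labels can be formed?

180

The first letter has 7−1 = 6 choices (anything except U).
The remaining 2 letters are filled from the other 6 symbols without repetition: 6 × 5 = 30.
Total: 6 × 30 = 180.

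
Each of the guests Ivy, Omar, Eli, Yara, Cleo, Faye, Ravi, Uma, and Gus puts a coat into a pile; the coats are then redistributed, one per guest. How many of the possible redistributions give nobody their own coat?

Count assignments avoiding every fixed point. For any j of the 9 guests fixed to their own coat, the other 9−j can be arranged in (9−j)! ways.
By inclusion–exclusion this is Σ_{j=0}^{9} (−1)^j C(9,j)·(9−j)!.
Computing: 362880 − 362880 + 181440 − 60480 + 15120 − 3024 + 504 − 72 + 9 − 1 = 133496.

133496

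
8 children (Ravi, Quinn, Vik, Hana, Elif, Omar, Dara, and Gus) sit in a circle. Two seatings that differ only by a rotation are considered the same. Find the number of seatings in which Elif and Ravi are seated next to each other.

1440

Treat {Elif, Ravi} as one unit (2 internal orders) and seat the resulting 7 units around the table: (6)! circular arrangements.
So 2 × (6)! = 2 × 720 = 1440.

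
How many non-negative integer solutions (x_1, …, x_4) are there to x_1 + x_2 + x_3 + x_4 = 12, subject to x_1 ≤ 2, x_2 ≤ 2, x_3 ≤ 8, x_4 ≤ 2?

By stars and bars, unrestricted non-negative solutions to x_1+…+x_4 = 12 number C(12+3,3) = 455.
Subtract solutions that violate a single cap (substitute x_i' = x_i − (cap_i+1)): x_1 ≥ 3 gives C(12,3) = 220; x_2 ≥ 3 gives C(12,3) = 220; x_3 ≥ 9 gives C(6,3) = 20; x_4 ≥ 3 gives C(12,3) = 220. Together 680.
Add back pairs where two caps are both exceeded: 84 + 1 + 84 + 1 + 84 + 1 = 255.
Subtract triples: 0 + 20 + 0 + 0 = 20.
By inclusion–exclusion the count is 455 − 680 + 255 − 20 = 10.

10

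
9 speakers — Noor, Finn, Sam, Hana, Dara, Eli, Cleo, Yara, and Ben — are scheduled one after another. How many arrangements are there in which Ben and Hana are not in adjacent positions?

282240

There are 9! = 362880 arrangements in all. If Ben and Hana are adjacent, merging them into one block gives 2·(8)! = 80640 arrangements.
Complementary counting: 362880 − 80640 = 282240.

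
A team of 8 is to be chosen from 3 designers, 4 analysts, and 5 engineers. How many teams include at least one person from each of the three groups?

485

Unrestricted: C(12,8) = 495 ways to pick any 8 of the 12.
Selections missing a whole group: no designers → C(9,8) = 9; no analysts → C(8,8) = 1; no engineers → C(7,8) = 0.
Add back selections omitting two groups (i.e. drawn from a single group): C(3,8) + C(4,8) + C(5,8) = 0.
By inclusion–exclusion: 495 − 10 + 0 = 485.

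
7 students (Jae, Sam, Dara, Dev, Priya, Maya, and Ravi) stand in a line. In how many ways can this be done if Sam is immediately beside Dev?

Treat {Sam, Dev} as a single unit. There are 6 units to order, and the pair itself can be ordered 2 ways.
That gives 2 × 6! = 2 × 720 = 1440.

1440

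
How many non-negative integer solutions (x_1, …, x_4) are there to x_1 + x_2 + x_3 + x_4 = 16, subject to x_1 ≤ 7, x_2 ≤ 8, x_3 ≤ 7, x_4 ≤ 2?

Ignoring the caps, the number of non-negative solutions to x_1+…+x_4 = 16 is C(19,3) = 969.
Subtract solutions that violate a single cap (substitute x_i' = x_i − (cap_i+1)): x_1 ≥ 8 gives C(11,3) = 165; x_2 ≥ 9 gives C(10,3) = 120; x_3 ≥ 8 gives C(11,3) = 165; x_4 ≥ 3 gives C(16,3) = 560. Together 1010.
Add back pairs where two caps are both exceeded: 0 + 1 + 56 + 0 + 35 + 56 = 148.
By inclusion–exclusion the count is 969 − 1010 + 148 = 107.

107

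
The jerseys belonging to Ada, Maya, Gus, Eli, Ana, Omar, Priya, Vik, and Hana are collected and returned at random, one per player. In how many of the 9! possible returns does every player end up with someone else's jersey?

This is the derangement count D_9: permutations of 9 items with no fixed point.
By inclusion–exclusion this is Σ_{j=0}^{9} (−1)^j C(9,j)·(9−j)!.
Computing: 362880 − 362880 + 181440 − 60480 + 15120 − 3024 + 504 − 72 + 9 − 1 = 133496.

133496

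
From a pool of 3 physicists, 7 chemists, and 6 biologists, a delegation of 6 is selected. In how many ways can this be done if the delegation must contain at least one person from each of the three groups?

Total 6-person selections from all 16: C(16,6) = 8008.
Selections missing a whole group: no physicists → C(13,6) = 1716; no chemists → C(9,6) = 84; no biologists → C(10,6) = 210.
Add back selections omitting two groups (i.e. drawn from a single group): C(3,6) + C(7,6) + C(6,6) = 8.
By inclusion–exclusion: 8008 − 2010 + 8 = 6006.

6006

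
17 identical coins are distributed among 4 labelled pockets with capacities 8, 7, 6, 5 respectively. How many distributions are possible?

Ignoring the caps, the number of non-negative solutions to x_1+…+x_4 = 17 is C(20,3) = 1140.
Subtract solutions that violate a single cap (substitute x_i' = x_i − (cap_i+1)): x_1 ≥ 9 gives C(11,3) = 165; x_2 ≥ 8 gives C(12,3) = 220; x_3 ≥ 7 gives C(13,3) = 286; x_4 ≥ 6 gives C(14,3) = 364. Together 1035.
Add back pairs where two caps are both exceeded: 1 + 4 + 10 + 10 + 20 + 35 = 80.
By inclusion–exclusion the count is 1140 − 1035 + 80 = 185.

185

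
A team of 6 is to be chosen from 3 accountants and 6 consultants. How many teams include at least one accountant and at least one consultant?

Total 6-person selections from all 9: C(9,6) = 84.
Subtract selections that omit an entire group: no accountants → C(6,6) = 1; no consultants → C(3,6) = 0.
Both groups omitted at once is impossible, so 84 − 1 = 83.

83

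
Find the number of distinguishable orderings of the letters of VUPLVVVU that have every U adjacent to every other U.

Treat the 2 copies of U as a single block. The multiset to arrange is then {UU, L, P, V, V, V, V}, 7 items in all.
That gives (7)!/(4!) = 210 arrangements.

210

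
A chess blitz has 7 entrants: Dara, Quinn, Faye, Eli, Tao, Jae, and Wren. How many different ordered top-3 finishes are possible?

210

This is an ordered selection of 3 from 7: P(7,3).
That gives 7 × 6 × 5 = 210.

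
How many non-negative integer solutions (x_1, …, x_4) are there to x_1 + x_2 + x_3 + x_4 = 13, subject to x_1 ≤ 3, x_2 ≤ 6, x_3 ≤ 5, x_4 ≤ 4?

51

By stars and bars, unrestricted non-negative solutions to x_1+…+x_4 = 13 number C(13+3,3) = 560.
Subtract solutions that violate a single cap (substitute x_i' = x_i − (cap_i+1)): x_1 ≥ 4 gives C(12,3) = 220; x_2 ≥ 7 gives C(9,3) = 84; x_3 ≥ 6 gives C(10,3) = 120; x_4 ≥ 5 gives C(11,3) = 165. Together 589.
Add back pairs where two caps are both exceeded: 10 + 20 + 35 + 1 + 4 + 10 = 80.
By inclusion–exclusion the count is 560 − 589 + 80 = 51.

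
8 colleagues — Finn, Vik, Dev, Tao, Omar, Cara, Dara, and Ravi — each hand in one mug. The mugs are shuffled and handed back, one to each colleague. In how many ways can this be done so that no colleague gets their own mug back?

This is the derangement count D_8: permutations of 8 items with no fixed point.
By inclusion–exclusion this is Σ_{j=0}^{8} (−1)^j C(8,j)·(8−j)!.
Computing: 40320 − 40320 + 20160 − 6720 + 1680 − 336 + 56 − 8 + 1 = 14833.

14833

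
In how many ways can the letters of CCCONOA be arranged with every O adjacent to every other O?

Treat the 2 copies of O as a single block. The multiset to arrange is then {OO, A, C, C, C, N}, 6 items in all.
That gives (6)!/(3!) = 120 arrangements.

120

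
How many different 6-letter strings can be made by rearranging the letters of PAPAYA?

PAPAYA has 6 letters with A appearing 3 times and P appearing twice.
The number of distinct arrangements is 6!/(3!·2!) = 720/12 = 60.

60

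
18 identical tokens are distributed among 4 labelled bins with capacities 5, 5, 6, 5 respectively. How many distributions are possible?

Ignoring the caps, the number of non-negative solutions to x_1+…+x_4 = 18 is C(21,3) = 1330.
Subtract solutions that violate a single cap (substitute x_i' = x_i − (cap_i+1)): x_1 ≥ 6 gives C(15,3) = 455; x_2 ≥ 6 gives C(15,3) = 455; x_3 ≥ 7 gives C(14,3) = 364; x_4 ≥ 6 gives C(15,3) = 455. Together 1729.
Add back pairs where two caps are both exceeded: 84 + 56 + 84 + 56 + 84 + 56 = 420.
Subtract triples: 0 + 1 + 0 + 0 = 1.
By inclusion–exclusion the count is 1330 − 1729 + 420 − 1 = 20.

20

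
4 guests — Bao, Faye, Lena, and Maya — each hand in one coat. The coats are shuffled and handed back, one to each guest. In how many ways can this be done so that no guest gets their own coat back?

9

Let Aᵢ be the assignments in which guest i gets their own coat. We want the size of the complement of A₁∪…∪A_4.
By inclusion–exclusion this is Σ_{j=0}^{4} (−1)^j C(4,j)·(4−j)!.
Computing: 24 − 24 + 12 − 4 + 1 = 9.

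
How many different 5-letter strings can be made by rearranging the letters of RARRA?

10

RARRA has 5 letters with A appearing twice and R appearing 3 times.
Dividing 5! = 120 by 3!·2! = 12 for the repeated letters gives 10.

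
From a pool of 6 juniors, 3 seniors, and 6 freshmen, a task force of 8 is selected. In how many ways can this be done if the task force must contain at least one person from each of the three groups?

Total 8-person selections from all 15: C(15,8) = 6435.
Subtract selections that omit an entire group: no juniors → C(9,8) = 9; no seniors → C(12,8) = 495; no freshmen → C(9,8) = 9.
Add back selections omitting two groups (i.e. drawn from a single group): C(6,8) + C(3,8) + C(6,8) = 0.
By inclusion–exclusion: 6435 − 513 + 0 = 5922.

5922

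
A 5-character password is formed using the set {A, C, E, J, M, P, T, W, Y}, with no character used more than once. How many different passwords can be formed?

15120

With no repetition, fill the 5 characters in order: 9 choices, then 8, down to 5.
9 × 8 × 7 × 6 × 5 = 15120.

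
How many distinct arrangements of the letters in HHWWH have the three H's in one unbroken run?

3

Treat the 3 copies of H as a single block. The multiset to arrange is then {HHH, W, W}, 3 items in all.
That gives (3)!/(2!) = 3 arrangements.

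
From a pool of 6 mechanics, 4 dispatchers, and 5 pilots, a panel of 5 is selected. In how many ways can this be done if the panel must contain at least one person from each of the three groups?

2170

With no constraint there are C(15,5) = 3003 possible selections.
Subtract selections that omit an entire group: no mechanics → C(9,5) = 126; no dispatchers → C(11,5) = 462; no pilots → C(10,5) = 252.
Add back selections omitting two groups (i.e. drawn from a single group): C(6,5) + C(4,5) + C(5,5) = 7.
By inclusion–exclusion: 3003 − 840 + 7 = 2170.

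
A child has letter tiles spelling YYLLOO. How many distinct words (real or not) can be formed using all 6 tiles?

The 6 letters of YYLLOO have repeats: L appearing twice, O appearing twice, and Y appearing twice.
The number of distinct arrangements is 6!/(2!·2!·2!) = 720/8 = 90.

90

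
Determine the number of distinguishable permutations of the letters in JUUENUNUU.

JUUENUNUU has 9 letters with N appearing twice and U appearing 5 times.
Dividing 9! = 362880 by 5!·2! = 240 for the repeated letters gives 1512.

1512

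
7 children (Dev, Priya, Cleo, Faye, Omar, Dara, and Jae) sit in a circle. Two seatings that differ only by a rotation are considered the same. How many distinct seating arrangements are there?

Fix one person's seat to break rotational symmetry; the remaining 6 people can be arranged in (6)! = 720 ways.

720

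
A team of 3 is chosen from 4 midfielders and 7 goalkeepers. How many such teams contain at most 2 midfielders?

Split by how many midfielders are chosen (0 through 2).
Sum: C(4,0)·C(7,3) + C(4,1)·C(7,2) + C(4,2)·C(7,1) = 35 + 84 + 42 = 161.

161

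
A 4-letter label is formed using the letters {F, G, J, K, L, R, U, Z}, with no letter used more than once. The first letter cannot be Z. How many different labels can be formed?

1470

The first letter has 8−1 = 7 choices (anything except Z).
The remaining 3 letters are filled from the other 7 symbols without repetition: 7 × 6 × 5 = 210.
Total: 7 × 210 = 1470.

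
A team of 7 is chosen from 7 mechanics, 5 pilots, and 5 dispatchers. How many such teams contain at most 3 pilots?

18282

Split by how many pilots are chosen (0 through 3).
Sum: C(5,0)·C(12,7) + C(5,1)·C(12,6) + C(5,2)·C(12,5) + C(5,3)·C(12,4) = 792 + 4620 + 7920 + 4950 = 18282.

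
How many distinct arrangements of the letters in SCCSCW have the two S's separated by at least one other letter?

Total arrangements of SCCSCW: 6!/(3!·2!) = 60.
If the two S's are adjacent, glue them into one block, leaving 5 items to arrange: (5)!/(3!) = 20 ways.
Hence 60 − 20 = 40.

40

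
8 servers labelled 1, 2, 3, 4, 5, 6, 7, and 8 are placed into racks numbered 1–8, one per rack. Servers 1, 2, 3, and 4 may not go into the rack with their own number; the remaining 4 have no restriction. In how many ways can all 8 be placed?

Let Aᵢ (for 1 ≤ i ≤ 4) be the placements that put server i in its forbidden rack. Any j of these fix j positions, leaving (8−j)! ways to fill the rest, and there are C(4,j) ways to pick which j.
By inclusion–exclusion, the number of valid placements is Σ_{j=0}^{4} (−1)^j C(4,j)·(8−j)!.
Computing: 40320 − 20160 + 4320 − 480 + 24 = 24024.

24024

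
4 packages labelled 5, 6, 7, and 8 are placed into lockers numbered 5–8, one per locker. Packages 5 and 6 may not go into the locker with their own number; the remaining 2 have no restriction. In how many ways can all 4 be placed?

Let Aᵢ (for i ∈ {5, 6}) be the placements that put package i in its forbidden locker. Any j of these fix j positions, leaving (4−j)! ways to fill the rest, and there are C(2,j) ways to pick which j.
By inclusion–exclusion, the number of valid placements is Σ_{j=0}^{2} (−1)^j C(2,j)·(4−j)!.
Computing: 24 − 12 + 2 = 14.

14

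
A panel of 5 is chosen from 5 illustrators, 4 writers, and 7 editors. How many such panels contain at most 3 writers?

4356

Split by how many writers are chosen (0 through 3).
Sum: C(4,0)·C(12,5) + C(4,1)·C(12,4) + C(4,2)·C(12,3) + C(4,3)·C(12,2) = 792 + 1980 + 1320 + 264 = 4356.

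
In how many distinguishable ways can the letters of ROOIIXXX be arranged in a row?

1680

The 8 letters of ROOIIXXX have repeats: I appearing twice, O appearing twice, and X appearing 3 times.
Dividing 8! = 40320 by 3!·2!·2! = 24 for the repeated letters gives 1680.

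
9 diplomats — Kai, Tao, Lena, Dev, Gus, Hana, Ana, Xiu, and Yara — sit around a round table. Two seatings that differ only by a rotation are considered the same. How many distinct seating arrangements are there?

Around a circle, 9 distinct people have 9!/9 = (8)! = 40320 rotationally distinct seatings.

40320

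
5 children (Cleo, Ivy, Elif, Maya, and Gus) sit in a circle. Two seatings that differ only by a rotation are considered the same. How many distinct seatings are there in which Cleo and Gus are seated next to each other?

Glue Cleo and Gus into a block (2 internal orders). Seating 4 units around a circle gives (3)! arrangements.
So 2 × (3)! = 2 × 6 = 12.

12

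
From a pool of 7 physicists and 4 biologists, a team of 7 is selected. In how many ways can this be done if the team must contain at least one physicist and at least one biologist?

Unrestricted: C(11,7) = 330 ways to pick any 7 of the 11.
Selections missing a whole group: no physicists → C(4,7) = 0; no biologists → C(7,7) = 1.
Both groups omitted at once is impossible, so 330 − 1 = 329.

329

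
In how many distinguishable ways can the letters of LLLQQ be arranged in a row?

LLLQQ has 5 letters with L appearing 3 times and Q appearing twice.
The number of distinct arrangements is 5!/(3!·2!) = 120/12 = 10.

10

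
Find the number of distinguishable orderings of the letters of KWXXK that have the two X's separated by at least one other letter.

There are 5!/(2!·2!) = 30 arrangements of KWXXK in total.
Arrangements with the X's together: treat XX as one letter, giving (4)!/(2!) = 12.
Hence 30 − 12 = 18.

18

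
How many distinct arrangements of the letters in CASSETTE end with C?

Fix C in the last position and arrange the remaining 7 letters.
Those 7 letters have E appearing twice, S appearing twice, and T appearing twice, giving (7)!/(2!·2!·2!) = 630.

630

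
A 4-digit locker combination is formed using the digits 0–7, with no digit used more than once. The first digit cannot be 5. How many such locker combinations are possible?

The first digit has 8−1 = 7 choices (anything except 5).
The remaining 3 digits are filled from the other 7 symbols without repetition: 7 × 6 × 5 = 210.
Total: 7 × 210 = 1470.

1470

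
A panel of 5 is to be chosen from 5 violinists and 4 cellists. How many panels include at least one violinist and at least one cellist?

125

Total 5-person selections from all 9: C(9,5) = 126.
Selections missing a whole group: no violinists → C(4,5) = 0; no cellists → C(5,5) = 1.
Both groups omitted at once is impossible, so 126 − 1 = 125.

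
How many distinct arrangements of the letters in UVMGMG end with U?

30

Fix U in the last position and arrange the remaining 5 letters.
Those 5 letters have G appearing twice and M appearing twice, giving (5)!/(2!·2!) = 30.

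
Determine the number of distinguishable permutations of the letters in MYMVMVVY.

Letter multiplicities in MYMVMVVY: M×3, V×3, Y×2.
Dividing 8! = 40320 by 3!·3!·2! = 72 for the repeated letters gives 560.

560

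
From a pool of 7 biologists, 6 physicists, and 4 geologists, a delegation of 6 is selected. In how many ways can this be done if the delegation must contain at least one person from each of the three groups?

9996

Total 6-person selections from all 17: C(17,6) = 12376.
Selections missing a whole group: no biologists → C(10,6) = 210; no physicists → C(11,6) = 462; no geologists → C(13,6) = 1716.
Add back selections omitting two groups (i.e. drawn from a single group): C(7,6) + C(6,6) + C(4,6) = 8.
By inclusion–exclusion: 12376 − 2388 + 8 = 9996.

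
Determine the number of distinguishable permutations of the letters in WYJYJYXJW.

5040

Letter multiplicities in WYJYJYXJW: J×3, W×2, X×1, Y×3.
The number of distinct arrangements is 9!/(3!·3!·2!) = 362880/72 = 5040.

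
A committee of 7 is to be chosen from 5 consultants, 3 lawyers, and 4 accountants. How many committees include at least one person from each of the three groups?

Unrestricted: C(12,7) = 792 ways to pick any 7 of the 12.
Selections missing a whole group: no consultants → C(7,7) = 1; no lawyers → C(9,7) = 36; no accountants → C(8,7) = 8.
Add back selections omitting two groups (i.e. drawn from a single group): C(5,7) + C(3,7) + C(4,7) = 0.
By inclusion–exclusion: 792 − 45 + 0 = 747.

747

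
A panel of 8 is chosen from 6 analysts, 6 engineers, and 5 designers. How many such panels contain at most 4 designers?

24090

Split by how many designers are chosen (0 through 4).
Sum: C(5,0)·C(12,8) + C(5,1)·C(12,7) + C(5,2)·C(12,6) + C(5,3)·C(12,5) + C(5,4)·C(12,4) = 495 + 3960 + 9240 + 7920 + 2475 = 24090.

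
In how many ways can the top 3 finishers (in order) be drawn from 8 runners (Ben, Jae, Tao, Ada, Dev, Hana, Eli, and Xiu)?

336

This is an ordered selection of 3 from 8: P(8,3).
That gives 8 × 7 × 6 = 336.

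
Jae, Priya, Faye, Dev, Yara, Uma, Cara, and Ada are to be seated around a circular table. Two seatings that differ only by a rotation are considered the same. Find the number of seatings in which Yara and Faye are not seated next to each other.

Without the restriction there are (7)! = 5040 seatings.
Seatings with Yara beside Faye: treat them as a block with 2 internal orders, giving 2 × (6)! = 1440.
Subtracting, 5040 − 1440 = 3600.

3600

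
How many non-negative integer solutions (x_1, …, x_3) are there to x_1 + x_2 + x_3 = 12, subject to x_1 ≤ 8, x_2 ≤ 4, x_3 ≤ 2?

By stars and bars, unrestricted non-negative solutions to x_1+…+x_3 = 12 number C(12+2,2) = 91.
Subtract solutions that violate a single cap (substitute x_i' = x_i − (cap_i+1)): x_1 ≥ 9 gives C(5,2) = 10; x_2 ≥ 5 gives C(9,2) = 36; x_3 ≥ 3 gives C(11,2) = 55. Together 101.
Add back pairs where two caps are both exceeded: 0 + 1 + 15 = 16.
By inclusion–exclusion the count is 91 − 101 + 16 = 6.

6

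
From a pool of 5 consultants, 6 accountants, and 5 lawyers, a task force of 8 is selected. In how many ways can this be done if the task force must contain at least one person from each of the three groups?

12495

With no constraint there are C(16,8) = 12870 possible selections.
Subtract selections that omit an entire group: no consultants → C(11,8) = 165; no accountants → C(10,8) = 45; no lawyers → C(11,8) = 165.
Add back selections omitting two groups (i.e. drawn from a single group): C(5,8) + C(6,8) + C(5,8) = 0.
By inclusion–exclusion: 12870 − 375 + 0 = 12495.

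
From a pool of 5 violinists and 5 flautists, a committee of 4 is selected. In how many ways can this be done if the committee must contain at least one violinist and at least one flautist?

200

Unrestricted: C(10,4) = 210 ways to pick any 4 of the 10.
Selections missing a whole group: no violinists → C(5,4) = 5; no flautists → C(5,4) = 5.
Both groups omitted at once is impossible, so 210 − 10 = 200.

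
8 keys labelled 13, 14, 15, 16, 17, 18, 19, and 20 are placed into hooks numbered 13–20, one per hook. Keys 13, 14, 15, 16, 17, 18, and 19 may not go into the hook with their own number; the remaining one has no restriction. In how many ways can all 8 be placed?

16687

Let Aᵢ (for 13 ≤ i ≤ 19) be the placements that put key i in its forbidden hook. Any j of these fix j positions, leaving (8−j)! ways to fill the rest, and there are C(7,j) ways to pick which j.
By inclusion–exclusion, the number of valid placements is Σ_{j=0}^{7} (−1)^j C(7,j)·(8−j)!.
Computing: 40320 − 35280 + 15120 − 4200 + 840 − 126 + 14 − 1 = 16687.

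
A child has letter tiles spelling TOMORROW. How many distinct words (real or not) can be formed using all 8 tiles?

Letter multiplicities in TOMORROW: M×1, O×3, R×2, T×1, W×1.
Dividing 8! = 40320 by 3!·2! = 12 for the repeated letters gives 3360.

3360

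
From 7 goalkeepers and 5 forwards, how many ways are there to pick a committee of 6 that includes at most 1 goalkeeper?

7

Split by how many goalkeepers are chosen (0 through 1).
Sum: C(7,0)·C(5,6) + C(7,1)·C(5,5) = 0 + 7 = 7.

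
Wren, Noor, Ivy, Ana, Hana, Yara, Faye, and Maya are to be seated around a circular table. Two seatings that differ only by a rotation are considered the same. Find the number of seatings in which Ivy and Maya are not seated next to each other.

All circular seatings of 8 people number (7)! = 5040.
Seatings with Ivy beside Maya: treat them as a block with 2 internal orders, giving 2 × (6)! = 1440.
Subtracting, 5040 − 1440 = 3600.

3600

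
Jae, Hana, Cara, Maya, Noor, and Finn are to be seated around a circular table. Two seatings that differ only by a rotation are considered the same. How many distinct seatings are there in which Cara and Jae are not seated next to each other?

All circular seatings of 6 people number (5)! = 120.
Those with Cara next to Jae: fuse the pair into one unit and seat 5 units around a circle — 2·(4)! = 48.
Subtracting, 120 − 48 = 72.

72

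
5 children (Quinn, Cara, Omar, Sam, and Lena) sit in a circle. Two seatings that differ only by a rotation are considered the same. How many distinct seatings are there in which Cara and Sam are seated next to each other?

Glue Cara and Sam into a block (2 internal orders). Seating 4 units around a circle gives (3)! arrangements.
So 2 × (3)! = 2 × 6 = 12.

12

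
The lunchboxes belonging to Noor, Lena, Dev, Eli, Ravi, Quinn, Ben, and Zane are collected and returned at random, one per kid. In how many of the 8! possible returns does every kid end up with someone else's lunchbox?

14833

Let Aᵢ be the assignments in which kid i gets their own lunchbox. We want the size of the complement of A₁∪…∪A_8.
By inclusion–exclusion this is Σ_{j=0}^{8} (−1)^j C(8,j)·(8−j)!.
Computing: 40320 − 40320 + 20160 − 6720 + 1680 − 336 + 56 − 8 + 1 = 14833.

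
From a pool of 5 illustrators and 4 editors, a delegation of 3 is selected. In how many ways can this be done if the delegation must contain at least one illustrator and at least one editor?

70

Total 3-person selections from all 9: C(9,3) = 84.
Selections missing a whole group: no illustrators → C(4,3) = 4; no editors → C(5,3) = 10.
Both groups omitted at once is impossible, so 84 − 14 = 70.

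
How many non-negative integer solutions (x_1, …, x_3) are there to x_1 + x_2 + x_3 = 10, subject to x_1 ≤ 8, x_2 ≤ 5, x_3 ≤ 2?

By stars and bars, unrestricted non-negative solutions to x_1+…+x_3 = 10 number C(10+2,2) = 66.
Subtract solutions that violate a single cap (substitute x_i' = x_i − (cap_i+1)): x_1 ≥ 9 gives C(3,2) = 3; x_2 ≥ 6 gives C(6,2) = 15; x_3 ≥ 3 gives C(9,2) = 36. Together 54.
Add back pairs where two caps are both exceeded: 0 + 0 + 3 = 3.
By inclusion–exclusion the count is 66 − 54 + 3 = 15.

15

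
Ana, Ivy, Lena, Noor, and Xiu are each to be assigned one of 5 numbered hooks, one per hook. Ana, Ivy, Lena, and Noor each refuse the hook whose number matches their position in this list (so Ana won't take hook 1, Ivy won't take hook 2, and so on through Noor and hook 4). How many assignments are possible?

Let Aᵢ (for 1 ≤ i ≤ 4) be the placements that put person i in their forbidden hook. Any j of these fix j positions, leaving (5−j)! ways to fill the rest, and there are C(4,j) ways to pick which j.
By inclusion–exclusion, the number of valid placements is Σ_{j=0}^{4} (−1)^j C(4,j)·(5−j)!.
Computing: 120 − 96 + 36 − 8 + 1 = 53.

53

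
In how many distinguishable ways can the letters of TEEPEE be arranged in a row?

Letter multiplicities in TEEPEE: E×4, P×1, T×1.
Dividing 6! = 720 by 4! = 24 for the repeated letters gives 30.

30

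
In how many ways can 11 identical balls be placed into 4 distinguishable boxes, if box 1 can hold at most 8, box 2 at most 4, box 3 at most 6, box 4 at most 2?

94

Without the upper bounds there are C(14,3) = 364 ways to split 11 among 4 boxes.
Subtract solutions that violate a single cap (substitute x_i' = x_i − (cap_i+1)): x_1 ≥ 9 gives C(5,3) = 10; x_2 ≥ 5 gives C(9,3) = 84; x_3 ≥ 7 gives C(7,3) = 35; x_4 ≥ 3 gives C(11,3) = 165. Together 294.
Add back pairs where two caps are both exceeded: 0 + 0 + 0 + 0 + 20 + 4 = 24.
By inclusion–exclusion the count is 364 − 294 + 24 = 94.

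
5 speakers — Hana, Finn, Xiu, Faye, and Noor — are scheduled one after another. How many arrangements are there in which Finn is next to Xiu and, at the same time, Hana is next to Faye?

Treat {Finn,Xiu} as one block (2 orders) and {Hana,Faye} as another (2 orders).
That leaves 3 units to arrange: 2 × 2 × 3! = 4 × 6 = 24.

24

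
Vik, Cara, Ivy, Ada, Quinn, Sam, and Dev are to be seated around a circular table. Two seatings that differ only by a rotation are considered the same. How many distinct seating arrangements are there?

Seat Vik anywhere (absorbing the rotational symmetry), then permute the other 6: (6)! = 720.

720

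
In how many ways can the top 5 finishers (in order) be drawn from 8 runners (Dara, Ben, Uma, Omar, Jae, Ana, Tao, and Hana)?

This is an ordered selection of 5 from 8: P(8,5).
That gives 8 × 7 × 6 × 5 × 4 = 6720.

6720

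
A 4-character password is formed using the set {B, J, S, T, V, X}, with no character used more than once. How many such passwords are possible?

360

This is a permutation of 4 out of 6: P(6,4) = 6!/2!.
That product is 6 × 5 × 4 × 3 = 360.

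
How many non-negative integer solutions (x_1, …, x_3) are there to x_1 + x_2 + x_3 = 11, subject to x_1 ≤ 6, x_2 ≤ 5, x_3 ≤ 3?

10

By stars and bars, unrestricted non-negative solutions to x_1+…+x_3 = 11 number C(11+2,2) = 78.
Subtract solutions that violate a single cap (substitute x_i' = x_i − (cap_i+1)): x_1 ≥ 7 gives C(6,2) = 15; x_2 ≥ 6 gives C(7,2) = 21; x_3 ≥ 4 gives C(9,2) = 36. Together 72.
Add back pairs where two caps are both exceeded: 0 + 1 + 3 = 4.
By inclusion–exclusion the count is 78 − 72 + 4 = 10.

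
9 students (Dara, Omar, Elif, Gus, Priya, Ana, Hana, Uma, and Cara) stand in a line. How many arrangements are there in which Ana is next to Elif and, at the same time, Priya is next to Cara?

Treat {Ana,Elif} as one block (2 orders) and {Priya,Cara} as another (2 orders).
That leaves 7 units to arrange: 2 × 2 × 7! = 4 × 5040 = 20160.

20160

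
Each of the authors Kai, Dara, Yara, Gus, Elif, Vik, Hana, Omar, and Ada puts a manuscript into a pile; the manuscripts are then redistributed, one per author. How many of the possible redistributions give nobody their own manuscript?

This is the derangement count D_9: permutations of 9 items with no fixed point.
By inclusion–exclusion this is Σ_{j=0}^{9} (−1)^j C(9,j)·(9−j)!.
Computing: 362880 − 362880 + 181440 − 60480 + 15120 − 3024 + 504 − 72 + 9 − 1 = 133496.

133496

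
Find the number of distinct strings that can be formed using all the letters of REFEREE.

Letter multiplicities in REFEREE: E×4, F×1, R×2.
The number of distinct arrangements is 7!/(4!·2!) = 5040/48 = 105.

105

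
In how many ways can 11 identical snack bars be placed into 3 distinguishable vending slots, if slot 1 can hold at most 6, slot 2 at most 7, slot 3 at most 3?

By stars and bars, unrestricted non-negative solutions to x_1+…+x_3 = 11 number C(11+2,2) = 78.
Subtract solutions that violate a single cap (substitute x_i' = x_i − (cap_i+1)): x_1 ≥ 7 gives C(6,2) = 15; x_2 ≥ 8 gives C(5,2) = 10; x_3 ≥ 4 gives C(9,2) = 36. Together 61.
Add back pairs where two caps are both exceeded: 0 + 1 + 0 = 1.
By inclusion–exclusion the count is 78 − 61 + 1 = 18.

18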